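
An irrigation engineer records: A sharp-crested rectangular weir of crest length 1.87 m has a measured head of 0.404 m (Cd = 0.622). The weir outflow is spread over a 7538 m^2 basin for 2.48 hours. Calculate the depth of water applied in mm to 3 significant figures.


Approach: apply the rectangular weir equation with a volume-to-depth conversion, Q = (2/3)*Cd*L*sqrt(2g)*H^1.5; d = Q*t/A * 1000.
Step 1 — weir discharge:
  Q = (2/3)*0.622*1.87*sqrt(2*9.81)*0.404^1.5 = 0.88199 m^3/s
Step 2 — volume: V = 0.88199 * 2.48*3600 = 7874.4 m^3
Step 3 — depth: d = V/A * 1000 = 7874.4/7538 * 1000 = 1040 mm
Therefore the depth of water applied = 1040 mm.


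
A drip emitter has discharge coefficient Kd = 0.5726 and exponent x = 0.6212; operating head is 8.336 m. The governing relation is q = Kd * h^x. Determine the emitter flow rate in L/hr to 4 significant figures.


q = 0.5726 * 8.336^0.6212 = 2.138 L/hr
Therefore the emitter flow rate = 2.138 L/hr.


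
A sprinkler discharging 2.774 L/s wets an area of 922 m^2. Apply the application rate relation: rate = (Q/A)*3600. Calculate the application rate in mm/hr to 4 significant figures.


rate = (2.774 / 922) * 3600 = 10.83 mm/hr
Therefore the application rate = 10.83 mm/hr.


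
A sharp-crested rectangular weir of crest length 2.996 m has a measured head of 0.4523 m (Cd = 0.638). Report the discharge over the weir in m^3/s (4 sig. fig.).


Approach: apply the rectangular weir equation, Q = (2/3)*Cd*L*sqrt(2g)*H^1.5.
Q = (2/3)*0.638*2.996*sqrt(2*9.81)*0.4523^1.5 = 1.717 m^3/s
Therefore the discharge over the weir = 1.717 m^3/s.


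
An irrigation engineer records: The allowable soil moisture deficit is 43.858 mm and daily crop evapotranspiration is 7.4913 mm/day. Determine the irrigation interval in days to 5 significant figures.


Approach: apply the irrigation interval relation, interval = SMD / ETc.
interval = 43.858 / 7.4913 = 5.8545 days
Therefore the irrigation interval = 5.8545 days.


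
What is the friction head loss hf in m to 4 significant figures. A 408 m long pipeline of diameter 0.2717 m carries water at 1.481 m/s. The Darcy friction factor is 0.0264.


Approach: apply the Darcy-Weisbach equation, hf = f*(L/D)*(v^2/(2g)).
hf = 0.0264 * (408/0.2717) * (1.481^2 / (2*9.81))
hf = 4.432 m
Therefore the friction head loss hf = 4.432 m.


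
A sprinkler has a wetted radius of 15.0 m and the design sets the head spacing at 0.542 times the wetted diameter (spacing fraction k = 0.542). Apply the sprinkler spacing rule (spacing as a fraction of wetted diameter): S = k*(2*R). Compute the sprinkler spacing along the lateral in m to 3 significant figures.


S = 0.542 * (2 * 15.0) = 16.3 m
Therefore the sprinkler spacing along the lateral = 16.3 m.


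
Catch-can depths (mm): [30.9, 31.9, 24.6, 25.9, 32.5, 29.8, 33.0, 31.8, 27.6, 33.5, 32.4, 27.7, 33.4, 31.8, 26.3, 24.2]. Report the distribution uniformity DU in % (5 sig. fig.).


Approach: apply the low-quarter distribution uniformity, DU = (mean of lowest quarter of readings / overall mean)*100.
sorted lowest 4 of 16: [24.2, 24.6, 25.9, 26.3] -> mean = 25.25000 mm
overall mean = 29.83125 mm
DU = (25.25000/29.83125)*100 = 84.643 %
Therefore the distribution uniformity DU = 84.643 %.


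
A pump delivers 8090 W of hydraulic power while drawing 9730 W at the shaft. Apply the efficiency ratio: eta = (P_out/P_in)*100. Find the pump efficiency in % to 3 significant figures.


eta = (8090 / 9730) * 100 = 83.1 %
Therefore the pump efficiency = 83.1 %.


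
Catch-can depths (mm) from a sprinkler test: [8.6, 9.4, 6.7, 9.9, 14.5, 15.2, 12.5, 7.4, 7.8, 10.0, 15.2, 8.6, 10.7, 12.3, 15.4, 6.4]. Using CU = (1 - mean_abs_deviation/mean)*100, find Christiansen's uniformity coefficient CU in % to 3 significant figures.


mean = 10.662 mm
mean |d_i - mean| = 2.6453 mm
CU = (1 - 2.6453/10.662)*100 = 75.2 %
Therefore Christiansen's uniformity coefficient CU = 75.2 %.


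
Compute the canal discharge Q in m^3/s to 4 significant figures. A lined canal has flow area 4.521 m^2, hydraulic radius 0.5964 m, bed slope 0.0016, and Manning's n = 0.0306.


Approach: apply Manning's equation, Q = (1/n)*A*R^(2/3)*S^(1/2).
Q = (1/0.0306) * 4.521 * 0.5964^(2/3) * 0.0016^(1/2) = 4.187 m^3/s
Therefore the canal discharge Q = 4.187 m^3/s.


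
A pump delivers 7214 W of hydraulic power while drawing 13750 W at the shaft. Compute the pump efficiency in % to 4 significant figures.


Approach: apply the efficiency ratio, eta = (P_out/P_in)*100.
eta = (7214 / 13750) * 100 = 52.47 %
Therefore the pump efficiency = 52.47 %.


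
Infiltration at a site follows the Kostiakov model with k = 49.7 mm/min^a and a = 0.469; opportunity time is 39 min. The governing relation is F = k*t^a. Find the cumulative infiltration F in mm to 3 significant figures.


F = 49.7 * 39^0.469 = 277 mm
Therefore the cumulative infiltration F = 277 mm.


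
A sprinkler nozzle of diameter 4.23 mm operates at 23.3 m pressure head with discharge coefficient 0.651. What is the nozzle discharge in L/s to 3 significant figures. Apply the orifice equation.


Approach: apply the orifice equation, Q = Cd*A*sqrt(2*g*h), A = pi*(d/2)^2.
A = pi*(4.23e-3/2)^2 = 1.4053e-05 m^2
Q = 0.651 * 1.4053e-05 * sqrt(2*9.81*23.3) * 1000 = 0.196 L/s
Therefore the nozzle discharge = 0.196 L/s.


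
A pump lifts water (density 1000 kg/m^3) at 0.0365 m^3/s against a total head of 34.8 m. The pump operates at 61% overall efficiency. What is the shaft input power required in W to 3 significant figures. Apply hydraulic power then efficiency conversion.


Approach: apply hydraulic power then efficiency conversion, P = rho*g*Q*H; P_in = P/eta.
Step 1 — hydraulic power (P = rho*g*Q*H):
  P = 1000 * 9.81 * 0.0365 * 34.8 = 12461 W
Step 2 — input power: P_in = P/eta = 12461 / 0.61 = 20400 W
Therefore the shaft input power required = 20400 W.


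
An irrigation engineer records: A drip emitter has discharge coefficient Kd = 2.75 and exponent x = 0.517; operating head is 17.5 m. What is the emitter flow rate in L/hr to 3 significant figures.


Approach: apply the emitter characteristic equation, q = Kd * h^x.
q = 2.75 * 17.5^0.517 = 12.1 L/hr
Therefore the emitter flow rate = 12.1 L/hr.


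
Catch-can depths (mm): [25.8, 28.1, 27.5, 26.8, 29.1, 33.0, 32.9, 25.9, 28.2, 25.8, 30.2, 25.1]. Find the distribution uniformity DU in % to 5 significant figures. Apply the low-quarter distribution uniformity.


Approach: apply the low-quarter distribution uniformity, DU = (mean of lowest quarter of readings / overall mean)*100.
sorted lowest 3 of 12: [25.1, 25.8, 25.8] -> mean = 25.56667 mm
overall mean = 28.20000 mm
DU = (25.56667/28.20000)*100 = 90.662 %
Therefore the distribution uniformity DU = 90.662 %.


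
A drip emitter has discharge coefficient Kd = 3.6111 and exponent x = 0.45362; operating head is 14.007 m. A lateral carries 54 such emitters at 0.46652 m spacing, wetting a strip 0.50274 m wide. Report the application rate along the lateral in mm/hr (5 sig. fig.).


Approach: apply the emitter equation with a lateral mass balance, q = Kd*h^x; Q = n*q; rate = Q/(n*spacing*width).
Step 1 — single emitter flow (q = Kd*h^x):
  q = 3.6111 * 14.007^0.45362 = 11.95762 L/hr
Step 2 — total lateral flow: Q = 54 * 11.95762 = 645.7112 L/hr
Step 3 — wetted area: A = 54 * 0.46652 * 0.50274 = 12.66507 m^2
Step 4 — application rate: Q/A = 645.7112/12.66507 = 50.984 mm/hr
Therefore the application rate along the lateral = 50.984 mm/hr.


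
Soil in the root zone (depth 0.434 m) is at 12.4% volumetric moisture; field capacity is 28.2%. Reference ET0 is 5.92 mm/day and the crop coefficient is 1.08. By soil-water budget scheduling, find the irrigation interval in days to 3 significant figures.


Approach: apply soil-water budget scheduling, SMD = (FC-theta)/100*depth*1000; ETc = ET0*Kc; interval = SMD/ETc.
Step 1 — soil moisture deficit:
  SMD = (28.2 - 12.4)/100 * 0.434 * 1000 = 68.572 mm
Step 2 — daily crop ET (ETc = ET0*Kc):
  ETc = 5.92 * 1.08 = 6.3936 mm/day
Step 3 — irrigation interval (SMD/ETc):
  interval = 68.572 / 6.3936 = 10.7 days
Therefore the irrigation interval = 10.7 days.


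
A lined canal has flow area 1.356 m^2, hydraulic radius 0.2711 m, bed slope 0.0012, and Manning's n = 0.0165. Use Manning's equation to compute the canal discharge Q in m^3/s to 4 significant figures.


Approach: apply Manning's equation, Q = (1/n)*A*R^(2/3)*S^(1/2).
Q = (1/0.0165) * 1.356 * 0.2711^(2/3) * 0.0012^(1/2) = 1.192 m^3/s
Therefore the canal discharge Q = 1.192 m^3/s.


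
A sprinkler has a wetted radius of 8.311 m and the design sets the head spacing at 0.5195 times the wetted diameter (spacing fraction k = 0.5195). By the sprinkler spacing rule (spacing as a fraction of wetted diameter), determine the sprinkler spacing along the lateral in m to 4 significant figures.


Approach: apply the sprinkler spacing rule (spacing as a fraction of wetted diameter), S = k*(2*R).
S = 0.5195 * (2 * 8.311) = 8.635 m
Therefore the sprinkler spacing along the lateral = 8.635 m.


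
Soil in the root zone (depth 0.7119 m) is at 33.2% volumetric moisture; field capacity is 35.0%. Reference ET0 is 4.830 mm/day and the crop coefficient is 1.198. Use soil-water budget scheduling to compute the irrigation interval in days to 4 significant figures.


Approach: apply soil-water budget scheduling, SMD = (FC-theta)/100*depth*1000; ETc = ET0*Kc; interval = SMD/ETc.
Step 1 — soil moisture deficit:
  SMD = (35.0 - 33.2)/100 * 0.7119 * 1000 = 12.8142 mm
Step 2 — daily crop ET (ETc = ET0*Kc):
  ETc = 4.830 * 1.198 = 5.78634 mm/day
Step 3 — irrigation interval (SMD/ETc):
  interval = 12.8142 / 5.78634 = 2.215 days
Therefore the irrigation interval = 2.215 days.


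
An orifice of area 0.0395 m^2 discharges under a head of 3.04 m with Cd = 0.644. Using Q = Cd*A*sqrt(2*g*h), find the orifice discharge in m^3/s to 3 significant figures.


Q = 0.644 * 0.0395 * sqrt(2*9.81*3.04) = 0.196 m^3/s
Therefore the orifice discharge = 0.196 m^3/s.


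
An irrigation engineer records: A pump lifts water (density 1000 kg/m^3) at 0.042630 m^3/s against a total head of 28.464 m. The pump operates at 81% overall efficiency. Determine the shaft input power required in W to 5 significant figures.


Approach: apply hydraulic power then efficiency conversion, P = rho*g*Q*H; P_in = P/eta.
Step 1 — hydraulic power (P = rho*g*Q*H):
  P = 1000 * 9.81 * 0.042630 * 28.464 = 11903.65 W
Step 2 — input power: P_in = P/eta = 11903.65 / 0.81 = 14696 W
Therefore the shaft input power required = 14696 W.


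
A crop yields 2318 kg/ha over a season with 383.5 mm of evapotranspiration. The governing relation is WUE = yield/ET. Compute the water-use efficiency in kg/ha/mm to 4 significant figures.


WUE = 2318 / 383.5 = 6.044 kg/ha/mm
Therefore the water-use efficiency = 6.044 kg/ha/mm.


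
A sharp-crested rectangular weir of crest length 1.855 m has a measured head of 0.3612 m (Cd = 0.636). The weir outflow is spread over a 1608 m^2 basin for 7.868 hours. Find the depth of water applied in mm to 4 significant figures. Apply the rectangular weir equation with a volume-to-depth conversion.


Approach: apply the rectangular weir equation with a volume-to-depth conversion, Q = (2/3)*Cd*L*sqrt(2g)*H^1.5; d = Q*t/A * 1000.
Step 1 — weir discharge:
  Q = (2/3)*0.636*1.855*sqrt(2*9.81)*0.3612^1.5 = 0.756277 m^3/s
Step 2 — volume: V = 0.756277 * 7.868*3600 = 21421.4 m^3
Step 3 — depth: d = V/A * 1000 = 21421.4/1608 * 1000 = 13320 mm
Therefore the depth of water applied = 13320 mm.


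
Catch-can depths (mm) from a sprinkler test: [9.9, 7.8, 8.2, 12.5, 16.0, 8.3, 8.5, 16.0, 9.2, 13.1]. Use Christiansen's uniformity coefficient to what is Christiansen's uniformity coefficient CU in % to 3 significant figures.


Approach: apply Christiansen's uniformity coefficient, CU = (1 - mean_abs_deviation/mean)*100.
mean = 10.950 mm
mean |d_i - mean| = 2.7600 mm
CU = (1 - 2.7600/10.950)*100 = 74.8 %
Therefore Christiansen's uniformity coefficient CU = 74.8 %.


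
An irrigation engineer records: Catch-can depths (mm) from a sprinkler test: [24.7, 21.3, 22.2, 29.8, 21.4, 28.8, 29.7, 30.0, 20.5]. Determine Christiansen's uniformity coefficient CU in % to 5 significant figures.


Approach: apply Christiansen's uniformity coefficient, CU = (1 - mean_abs_deviation/mean)*100.
mean = 25.37778 mm
mean |d_i - mean| = 3.730864 mm
CU = (1 - 3.730864/25.37778)*100 = 85.299 %
Therefore Christiansen's uniformity coefficient CU = 85.299 %.


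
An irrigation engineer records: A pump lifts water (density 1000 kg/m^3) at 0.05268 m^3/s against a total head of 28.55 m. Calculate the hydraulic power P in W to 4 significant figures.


Approach: apply the hydraulic power relation, P = rho*g*Q*H.
P = 1000 * 9.81 * 0.05268 * 28.55 = 14750 W
Therefore the hydraulic power P = 14750 W.


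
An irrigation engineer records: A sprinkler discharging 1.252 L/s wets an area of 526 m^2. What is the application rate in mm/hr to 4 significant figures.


Approach: apply the application rate relation, rate = (Q/A)*3600.
rate = (1.252 / 526) * 3600 = 8.569 mm/hr
Therefore the application rate = 8.569 mm/hr.


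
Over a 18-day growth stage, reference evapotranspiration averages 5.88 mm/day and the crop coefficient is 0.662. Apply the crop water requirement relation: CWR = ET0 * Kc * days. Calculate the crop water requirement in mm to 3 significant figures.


CWR = 5.88 * 0.662 * 18 = 70.1 mm
Therefore the crop water requirement = 70.1 mm.


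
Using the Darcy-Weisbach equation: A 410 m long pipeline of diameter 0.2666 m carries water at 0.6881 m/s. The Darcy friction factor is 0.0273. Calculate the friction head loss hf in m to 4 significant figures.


Approach: apply the Darcy-Weisbach equation, hf = f*(L/D)*(v^2/(2g)).
hf = 0.0273 * (410/0.2666) * (0.6881^2 / (2*9.81))
hf = 1.013 m
Therefore the friction head loss hf = 1.013 m.


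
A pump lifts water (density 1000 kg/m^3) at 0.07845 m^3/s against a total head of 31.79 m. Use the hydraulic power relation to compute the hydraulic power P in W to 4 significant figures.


Approach: apply the hydraulic power relation, P = rho*g*Q*H.
P = 1000 * 9.81 * 0.07845 * 31.79 = 24470 W
Therefore the hydraulic power P = 24470 W.


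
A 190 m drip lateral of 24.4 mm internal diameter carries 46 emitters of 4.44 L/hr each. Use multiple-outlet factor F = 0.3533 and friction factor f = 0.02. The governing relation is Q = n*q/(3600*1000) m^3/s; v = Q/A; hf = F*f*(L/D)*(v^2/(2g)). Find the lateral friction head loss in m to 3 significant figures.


Q = 46*4.44/(3600*1000) = 5.6733e-05 m^3/s
A = pi*(24.4e-3/2)^2 = 4.6759e-04 m^2, so v = Q/A = 0.12133 m/s
hf = 0.3533*0.02*(190/0.0244)*(0.12133^2/(2*9.81)) = 0.0413 m
Therefore the lateral friction head loss = 0.0413 m.


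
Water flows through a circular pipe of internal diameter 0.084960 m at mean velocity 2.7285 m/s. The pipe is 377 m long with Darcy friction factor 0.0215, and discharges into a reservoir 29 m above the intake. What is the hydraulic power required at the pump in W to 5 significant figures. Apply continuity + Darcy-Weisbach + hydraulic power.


Approach: apply continuity + Darcy-Weisbach + hydraulic power, Q = A*v; hf = f*(L/D)*(v^2/(2g)); H = static + hf; P = rho*g*Q*H.
Step 1 — flow rate (continuity, Q = A*v):
  A = pi*(0.084960/2)^2 = 0.005669162 m^2
  Q = 0.005669162 * 2.7285 = 0.01546831 m^3/s
Step 2 — friction head loss (Darcy-Weisbach):
  hf = 0.0215 * (377/0.084960) * (2.7285^2 / (2*9.81))
  hf = 36.20047 m
Step 3 — total head: H = 29 + 36.20047 = 65.20047 m
Step 4 — hydraulic power (P = rho*g*Q*H):
  P = 1000 * 9.81 * 0.01546831 * 65.20047 = 9893.8 W
Therefore the hydraulic power required at the pump = 9893.8 W.


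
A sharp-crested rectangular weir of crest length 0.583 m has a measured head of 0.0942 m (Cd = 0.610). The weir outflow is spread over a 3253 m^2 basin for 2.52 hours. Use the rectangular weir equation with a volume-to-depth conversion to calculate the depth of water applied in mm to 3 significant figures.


Approach: apply the rectangular weir equation with a volume-to-depth conversion, Q = (2/3)*Cd*L*sqrt(2g)*H^1.5; d = Q*t/A * 1000.
Step 1 — weir discharge:
  Q = (2/3)*0.610*0.583*sqrt(2*9.81)*0.0942^1.5 = 0.030362 m^3/s
Step 2 — volume: V = 0.030362 * 2.52*3600 = 275.45 m^3
Step 3 — depth: d = V/A * 1000 = 275.45/3253 * 1000 = 84.7 mm
Therefore the depth of water applied = 84.7 mm.


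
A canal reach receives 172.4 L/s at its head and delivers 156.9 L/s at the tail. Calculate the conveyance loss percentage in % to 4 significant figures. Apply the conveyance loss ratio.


Approach: apply the conveyance loss ratio, loss% = ((Q_head - Q_tail)/Q_head)*100.
loss = ((172.4 - 156.9)/172.4)*100 = 8.991 %
Therefore the conveyance loss percentage = 8.991 %.


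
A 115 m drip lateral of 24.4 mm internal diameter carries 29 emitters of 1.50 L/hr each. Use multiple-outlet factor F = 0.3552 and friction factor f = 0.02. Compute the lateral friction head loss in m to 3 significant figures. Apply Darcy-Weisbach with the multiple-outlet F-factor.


Approach: apply Darcy-Weisbach with the multiple-outlet F-factor, Q = n*q/(3600*1000) m^3/s; v = Q/A; hf = F*f*(L/D)*(v^2/(2g)).
Q = 29*1.50/(3600*1000) = 1.2083e-05 m^3/s
A = pi*(24.4e-3/2)^2 = 4.6759e-04 m^2, so v = Q/A = 0.025841 m/s
hf = 0.3552*0.02*(115/0.0244)*(0.025841^2/(2*9.81)) = 0.00114 m
Therefore the lateral friction head loss = 0.00114 m.


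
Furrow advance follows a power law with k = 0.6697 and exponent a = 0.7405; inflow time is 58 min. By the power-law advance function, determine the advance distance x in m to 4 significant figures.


Approach: apply the power-law advance function, x = k*t^a.
x = 0.6697 * 58^0.7405 = 13.54 m
Therefore the advance distance x = 13.54 m.


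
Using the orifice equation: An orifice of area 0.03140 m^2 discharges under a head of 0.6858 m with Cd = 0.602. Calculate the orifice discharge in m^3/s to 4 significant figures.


Approach: apply the orifice equation, Q = Cd*A*sqrt(2*g*h).
Q = 0.602 * 0.03140 * sqrt(2*9.81*0.6858) = 0.06934 m^3/s
Therefore the orifice discharge = 0.06934 m^3/s.


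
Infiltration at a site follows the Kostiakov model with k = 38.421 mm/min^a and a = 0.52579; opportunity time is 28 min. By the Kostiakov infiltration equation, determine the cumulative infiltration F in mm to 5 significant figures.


Approach: apply the Kostiakov infiltration equation, F = k*t^a.
F = 38.421 * 28^0.52579 = 221.55 mm
Therefore the cumulative infiltration F = 221.55 mm.


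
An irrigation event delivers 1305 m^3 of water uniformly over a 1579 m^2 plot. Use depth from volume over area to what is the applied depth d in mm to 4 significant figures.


Approach: apply depth from volume over area, d = (V/A)*1000.
d = (1305 / 1579) * 1000 = 826.5 mm
Therefore the applied depth d = 826.5 mm.


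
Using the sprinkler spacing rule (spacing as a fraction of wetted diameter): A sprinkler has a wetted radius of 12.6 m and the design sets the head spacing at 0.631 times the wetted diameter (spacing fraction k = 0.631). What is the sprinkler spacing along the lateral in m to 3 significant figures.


Approach: apply the sprinkler spacing rule (spacing as a fraction of wetted diameter), S = k*(2*R).
S = 0.631 * (2 * 12.6) = 15.9 m
Therefore the sprinkler spacing along the lateral = 15.9 m.


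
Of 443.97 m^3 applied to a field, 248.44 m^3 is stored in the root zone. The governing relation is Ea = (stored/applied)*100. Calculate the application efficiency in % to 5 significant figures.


Ea = (248.44/443.97)*100 = 55.959 %
Therefore the application efficiency = 55.959 %.


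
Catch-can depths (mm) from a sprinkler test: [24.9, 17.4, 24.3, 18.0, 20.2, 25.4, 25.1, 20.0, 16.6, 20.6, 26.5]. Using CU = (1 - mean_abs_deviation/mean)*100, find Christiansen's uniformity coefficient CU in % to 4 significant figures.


mean = 21.7273 mm
mean |d_i - mean| = 3.19339 mm
CU = (1 - 3.19339/21.7273)*100 = 85.30 %
Therefore Christiansen's uniformity coefficient CU = 85.30 %.


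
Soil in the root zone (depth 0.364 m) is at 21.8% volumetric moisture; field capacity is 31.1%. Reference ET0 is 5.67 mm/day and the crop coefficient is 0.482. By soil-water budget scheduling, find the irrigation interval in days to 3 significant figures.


Approach: apply soil-water budget scheduling, SMD = (FC-theta)/100*depth*1000; ETc = ET0*Kc; interval = SMD/ETc.
Step 1 — soil moisture deficit:
  SMD = (31.1 - 21.8)/100 * 0.364 * 1000 = 33.852 mm
Step 2 — daily crop ET (ETc = ET0*Kc):
  ETc = 5.67 * 0.482 = 2.7329 mm/day
Step 3 — irrigation interval (SMD/ETc):
  interval = 33.852 / 2.7329 = 12.4 days
Therefore the irrigation interval = 12.4 days.


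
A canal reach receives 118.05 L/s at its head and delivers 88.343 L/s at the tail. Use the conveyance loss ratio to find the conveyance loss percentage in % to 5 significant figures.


Approach: apply the conveyance loss ratio, loss% = ((Q_head - Q_tail)/Q_head)*100.
loss = ((118.05 - 88.343)/118.05)*100 = 25.165 %
Therefore the conveyance loss percentage = 25.165 %.


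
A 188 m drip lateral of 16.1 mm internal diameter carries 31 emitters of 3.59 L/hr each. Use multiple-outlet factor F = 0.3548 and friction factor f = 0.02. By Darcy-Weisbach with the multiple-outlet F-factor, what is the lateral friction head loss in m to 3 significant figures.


Approach: apply Darcy-Weisbach with the multiple-outlet F-factor, Q = n*q/(3600*1000) m^3/s; v = Q/A; hf = F*f*(L/D)*(v^2/(2g)).
Q = 31*3.59/(3600*1000) = 3.0914e-05 m^3/s
A = pi*(16.1e-3/2)^2 = 2.0358e-04 m^2, so v = Q/A = 0.15185 m/s
hf = 0.3548*0.02*(188/0.0161)*(0.15185^2/(2*9.81)) = 0.0974 m
Therefore the lateral friction head loss = 0.0974 m.


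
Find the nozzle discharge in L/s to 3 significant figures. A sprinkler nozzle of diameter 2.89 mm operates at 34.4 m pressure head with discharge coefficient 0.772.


Approach: apply the orifice equation, Q = Cd*A*sqrt(2*g*h), A = pi*(d/2)^2.
A = pi*(2.89e-3/2)^2 = 6.5597e-06 m^2
Q = 0.772 * 6.5597e-06 * sqrt(2*9.81*34.4) * 1000 = 0.132 L/s
Therefore the nozzle discharge = 0.132 L/s.


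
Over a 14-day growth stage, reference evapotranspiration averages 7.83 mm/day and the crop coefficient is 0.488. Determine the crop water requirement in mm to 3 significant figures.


Approach: apply the crop water requirement relation, CWR = ET0 * Kc * days.
CWR = 7.83 * 0.488 * 14 = 53.5 mm
Therefore the crop water requirement = 53.5 mm.


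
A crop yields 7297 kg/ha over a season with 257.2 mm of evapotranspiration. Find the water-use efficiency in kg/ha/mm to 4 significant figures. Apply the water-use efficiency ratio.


Approach: apply the water-use efficiency ratio, WUE = yield/ET.
WUE = 7297 / 257.2 = 28.37 kg/ha/mm
Therefore the water-use efficiency = 28.37 kg/ha/mm.


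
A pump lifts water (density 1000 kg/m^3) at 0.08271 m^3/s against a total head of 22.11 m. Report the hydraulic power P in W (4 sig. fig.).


Approach: apply the hydraulic power relation, P = rho*g*Q*H.
P = 1000 * 9.81 * 0.08271 * 22.11 = 17940 W
Therefore the hydraulic power P = 17940 W.


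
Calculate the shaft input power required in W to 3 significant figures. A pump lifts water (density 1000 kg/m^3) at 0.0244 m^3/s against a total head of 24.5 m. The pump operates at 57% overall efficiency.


Approach: apply hydraulic power then efficiency conversion, P = rho*g*Q*H; P_in = P/eta.
Step 1 — hydraulic power (P = rho*g*Q*H):
  P = 1000 * 9.81 * 0.0244 * 24.5 = 5864.4 W
Step 2 — input power: P_in = P/eta = 5864.4 / 0.57 = 10300 W
Therefore the shaft input power required = 10300 W.


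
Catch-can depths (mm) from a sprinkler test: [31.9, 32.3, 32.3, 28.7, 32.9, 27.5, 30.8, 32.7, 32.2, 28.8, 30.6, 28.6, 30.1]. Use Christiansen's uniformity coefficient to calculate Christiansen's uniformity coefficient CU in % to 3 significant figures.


Approach: apply Christiansen's uniformity coefficient, CU = (1 - mean_abs_deviation/mean)*100.
mean = 30.723 mm
mean |d_i - mean| = 1.5444 mm
CU = (1 - 1.5444/30.723)*100 = 95.0 %
Therefore Christiansen's uniformity coefficient CU = 95.0 %.


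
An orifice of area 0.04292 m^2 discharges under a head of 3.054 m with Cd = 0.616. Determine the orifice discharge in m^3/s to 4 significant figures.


Approach: apply the orifice equation, Q = Cd*A*sqrt(2*g*h).
Q = 0.616 * 0.04292 * sqrt(2*9.81*3.054) = 0.2047 m^3/s
Therefore the orifice discharge = 0.2047 m^3/s.


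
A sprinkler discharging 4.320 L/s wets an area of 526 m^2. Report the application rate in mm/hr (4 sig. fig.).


Approach: apply the application rate relation, rate = (Q/A)*3600.
rate = (4.320 / 526) * 3600 = 29.57 mm/hr
Therefore the application rate = 29.57 mm/hr.


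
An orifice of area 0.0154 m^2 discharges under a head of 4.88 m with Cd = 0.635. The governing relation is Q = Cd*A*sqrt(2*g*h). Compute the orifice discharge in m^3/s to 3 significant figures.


Q = 0.635 * 0.0154 * sqrt(2*9.81*4.88) = 0.0957 m^3/s
Therefore the orifice discharge = 0.0957 m^3/s.


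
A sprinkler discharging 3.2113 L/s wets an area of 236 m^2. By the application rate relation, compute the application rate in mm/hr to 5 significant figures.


Approach: apply the application rate relation, rate = (Q/A)*3600.
rate = (3.2113 / 236) * 3600 = 48.986 mm/hr
Therefore the application rate = 48.986 mm/hr.


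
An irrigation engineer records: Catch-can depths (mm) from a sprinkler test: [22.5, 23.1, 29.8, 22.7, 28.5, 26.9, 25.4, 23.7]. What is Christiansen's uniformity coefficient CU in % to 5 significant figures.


Approach: apply Christiansen's uniformity coefficient, CU = (1 - mean_abs_deviation/mean)*100.
mean = 25.32500 mm
mean |d_i - mean| = 2.325000 mm
CU = (1 - 2.325000/25.32500)*100 = 90.819 %
Therefore Christiansen's uniformity coefficient CU = 90.819 %.


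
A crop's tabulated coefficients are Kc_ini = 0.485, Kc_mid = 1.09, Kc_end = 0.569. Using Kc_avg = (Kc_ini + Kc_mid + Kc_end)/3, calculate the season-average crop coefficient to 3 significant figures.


Kc_avg = (0.485 + 1.09 + 0.569)/3 = 0.715
Therefore the season-average crop coefficient = 0.715.


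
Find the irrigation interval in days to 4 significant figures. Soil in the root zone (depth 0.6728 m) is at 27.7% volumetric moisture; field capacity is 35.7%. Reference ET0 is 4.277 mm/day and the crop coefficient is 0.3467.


Approach: apply soil-water budget scheduling, SMD = (FC-theta)/100*depth*1000; ETc = ET0*Kc; interval = SMD/ETc.
Step 1 — soil moisture deficit:
  SMD = (35.7 - 27.7)/100 * 0.6728 * 1000 = 53.8240 mm
Step 2 — daily crop ET (ETc = ET0*Kc):
  ETc = 4.277 * 0.3467 = 1.48284 mm/day
Step 3 — irrigation interval (SMD/ETc):
  interval = 53.8240 / 1.48284 = 36.30 days
Therefore the irrigation interval = 36.30 days.


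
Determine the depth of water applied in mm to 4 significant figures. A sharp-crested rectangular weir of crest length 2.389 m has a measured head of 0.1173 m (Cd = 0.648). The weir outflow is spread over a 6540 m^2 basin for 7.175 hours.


Approach: apply the rectangular weir equation with a volume-to-depth conversion, Q = (2/3)*Cd*L*sqrt(2g)*H^1.5; d = Q*t/A * 1000.
Step 1 — weir discharge:
  Q = (2/3)*0.648*2.389*sqrt(2*9.81)*0.1173^1.5 = 0.183652 m^3/s
Step 2 — volume: V = 0.183652 * 7.175*3600 = 4743.74 m^3
Step 3 — depth: d = V/A * 1000 = 4743.74/6540 * 1000 = 725.3 mm
Therefore the depth of water applied = 725.3 mm.


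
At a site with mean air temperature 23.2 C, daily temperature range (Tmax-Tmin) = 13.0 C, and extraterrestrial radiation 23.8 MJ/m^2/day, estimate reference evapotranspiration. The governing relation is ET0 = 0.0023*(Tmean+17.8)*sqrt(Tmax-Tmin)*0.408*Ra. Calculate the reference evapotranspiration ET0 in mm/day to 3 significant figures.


ET0 = 0.0023*(23.2+17.8)*sqrt(13.0)*0.408*23.8 = 3.30 mm/day
Therefore the reference evapotranspiration ET0 = 3.30 mm/day.


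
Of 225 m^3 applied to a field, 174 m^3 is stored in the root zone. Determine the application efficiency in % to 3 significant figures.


Approach: apply the application efficiency ratio, Ea = (stored/applied)*100.
Ea = (174/225)*100 = 77.3 %
Therefore the application efficiency = 77.3 %.


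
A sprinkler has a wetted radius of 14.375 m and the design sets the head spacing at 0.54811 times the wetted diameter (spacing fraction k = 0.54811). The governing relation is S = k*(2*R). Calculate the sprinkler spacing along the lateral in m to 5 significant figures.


S = 0.54811 * (2 * 14.375) = 15.758 m
Therefore the sprinkler spacing along the lateral = 15.758 m.


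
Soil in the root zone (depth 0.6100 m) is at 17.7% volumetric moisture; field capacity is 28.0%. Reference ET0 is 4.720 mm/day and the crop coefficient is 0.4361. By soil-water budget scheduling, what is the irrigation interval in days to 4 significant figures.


Approach: apply soil-water budget scheduling, SMD = (FC-theta)/100*depth*1000; ETc = ET0*Kc; interval = SMD/ETc.
Step 1 — soil moisture deficit:
  SMD = (28.0 - 17.7)/100 * 0.6100 * 1000 = 62.8300 mm
Step 2 — daily crop ET (ETc = ET0*Kc):
  ETc = 4.720 * 0.4361 = 2.05839 mm/day
Step 3 — irrigation interval (SMD/ETc):
  interval = 62.8300 / 2.05839 = 30.52 days
Therefore the irrigation interval = 30.52 days.


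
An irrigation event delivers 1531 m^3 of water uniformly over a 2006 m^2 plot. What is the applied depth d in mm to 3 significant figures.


Approach: apply depth from volume over area, d = (V/A)*1000.
d = (1531 / 2006) * 1000 = 763 mm
Therefore the applied depth d = 763 mm.


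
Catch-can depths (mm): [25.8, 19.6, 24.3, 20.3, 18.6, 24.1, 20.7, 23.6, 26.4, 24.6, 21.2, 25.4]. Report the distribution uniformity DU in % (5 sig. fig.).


Approach: apply the low-quarter distribution uniformity, DU = (mean of lowest quarter of readings / overall mean)*100.
sorted lowest 3 of 12: [18.6, 19.6, 20.3] -> mean = 19.50000 mm
overall mean = 22.88333 mm
DU = (19.50000/22.88333)*100 = 85.215 %
Therefore the distribution uniformity DU = 85.215 %.


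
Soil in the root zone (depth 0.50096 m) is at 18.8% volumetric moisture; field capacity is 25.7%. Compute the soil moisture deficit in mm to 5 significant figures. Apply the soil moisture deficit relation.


Approach: apply the soil moisture deficit relation, SMD = (FC - theta)/100 * depth * 1000.
SMD = (25.7 - 18.8)/100 * 0.50096 * 1000 = 34.566 mm
Therefore the soil moisture deficit = 34.566 mm.


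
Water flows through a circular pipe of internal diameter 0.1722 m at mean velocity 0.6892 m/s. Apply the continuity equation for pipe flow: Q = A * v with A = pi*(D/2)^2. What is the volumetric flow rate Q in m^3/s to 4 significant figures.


A = pi*(0.1722/2)^2 = 0.0232893 m^2
Q = 0.0232893 * 0.6892 = 0.01605 m^3/s
Therefore the volumetric flow rate Q = 0.01605 m^3/s.


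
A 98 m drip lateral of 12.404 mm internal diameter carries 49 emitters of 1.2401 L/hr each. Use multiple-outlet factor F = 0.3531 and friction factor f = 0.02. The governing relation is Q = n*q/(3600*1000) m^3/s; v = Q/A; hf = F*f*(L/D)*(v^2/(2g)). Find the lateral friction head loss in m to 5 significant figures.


Q = 49*1.2401/(3600*1000) = 1.687914e-05 m^3/s
A = pi*(12.404e-3/2)^2 = 1.208407e-04 m^2, so v = Q/A = 0.1396809 m/s
hf = 0.3531*0.02*(98/0.012404)*(0.1396809^2/(2*9.81)) = 0.055484 m
Therefore the lateral friction head loss = 0.055484 m.


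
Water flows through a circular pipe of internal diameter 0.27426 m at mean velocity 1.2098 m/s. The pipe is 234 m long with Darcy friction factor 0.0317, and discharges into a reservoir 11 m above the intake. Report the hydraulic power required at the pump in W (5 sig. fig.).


Approach: apply continuity + Darcy-Weisbach + hydraulic power, Q = A*v; hf = f*(L/D)*(v^2/(2g)); H = static + hf; P = rho*g*Q*H.
Step 1 — flow rate (continuity, Q = A*v):
  A = pi*(0.27426/2)^2 = 0.05907651 m^2
  Q = 0.05907651 * 1.2098 = 0.07147076 m^3/s
Step 2 — friction head loss (Darcy-Weisbach):
  hf = 0.0317 * (234/0.27426) * (1.2098^2 / (2*9.81))
  hf = 2.017627 m
Step 3 — total head: H = 11 + 2.017627 = 13.01763 m
Step 4 — hydraulic power (P = rho*g*Q*H):
  P = 1000 * 9.81 * 0.07147076 * 13.01763 = 9127.0 W
Therefore the hydraulic power required at the pump = 9127.0 W.


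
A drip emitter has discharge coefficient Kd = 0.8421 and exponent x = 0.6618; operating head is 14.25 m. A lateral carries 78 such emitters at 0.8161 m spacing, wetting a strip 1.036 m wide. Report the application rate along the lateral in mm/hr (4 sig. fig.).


Approach: apply the emitter equation with a lateral mass balance, q = Kd*h^x; Q = n*q; rate = Q/(n*spacing*width).
Step 1 — single emitter flow (q = Kd*h^x):
  q = 0.8421 * 14.25^0.6618 = 4.88605 L/hr
Step 2 — total lateral flow: Q = 78 * 4.88605 = 381.112 L/hr
Step 3 — wetted area: A = 78 * 0.8161 * 1.036 = 65.9474 m^2
Step 4 — application rate: Q/A = 381.112/65.9474 = 5.779 mm/hr
Therefore the application rate along the lateral = 5.779 mm/hr.


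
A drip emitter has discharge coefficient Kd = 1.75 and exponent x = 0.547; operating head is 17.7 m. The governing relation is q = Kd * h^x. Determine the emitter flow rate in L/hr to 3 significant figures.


q = 1.75 * 17.7^0.547 = 8.43 L/hr
Therefore the emitter flow rate = 8.43 L/hr.


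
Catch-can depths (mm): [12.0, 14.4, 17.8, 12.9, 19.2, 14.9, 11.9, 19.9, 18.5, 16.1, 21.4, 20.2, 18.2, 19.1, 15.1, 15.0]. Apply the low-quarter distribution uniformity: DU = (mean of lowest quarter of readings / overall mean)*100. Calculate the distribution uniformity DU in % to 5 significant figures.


sorted lowest 4 of 16: [11.9, 12.0, 12.9, 14.4] -> mean = 12.80000 mm
overall mean = 16.66250 mm
DU = (12.80000/16.66250)*100 = 76.819 %
Therefore the distribution uniformity DU = 76.819 %.


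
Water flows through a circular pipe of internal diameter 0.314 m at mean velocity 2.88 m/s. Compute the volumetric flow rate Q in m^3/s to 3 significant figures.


Approach: apply the continuity equation for pipe flow, Q = A * v with A = pi*(D/2)^2.
A = pi*(0.314/2)^2 = 0.077437 m^2
Q = 0.077437 * 2.88 = 0.223 m^3/s
Therefore the volumetric flow rate Q = 0.223 m^3/s.


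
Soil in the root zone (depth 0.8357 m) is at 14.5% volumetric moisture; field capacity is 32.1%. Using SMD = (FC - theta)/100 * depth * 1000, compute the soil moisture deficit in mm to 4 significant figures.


SMD = (32.1 - 14.5)/100 * 0.8357 * 1000 = 147.1 mm
Therefore the soil moisture deficit = 147.1 mm.


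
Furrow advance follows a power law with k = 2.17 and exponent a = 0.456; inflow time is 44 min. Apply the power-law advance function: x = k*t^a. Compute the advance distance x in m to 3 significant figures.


x = 2.17 * 44^0.456 = 12.2 m
Therefore the advance distance x = 12.2 m.


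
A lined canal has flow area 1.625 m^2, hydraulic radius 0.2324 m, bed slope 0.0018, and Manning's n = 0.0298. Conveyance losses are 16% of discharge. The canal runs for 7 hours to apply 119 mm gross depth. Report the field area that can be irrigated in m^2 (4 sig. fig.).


Approach: apply Manning's equation with a conveyance and depth budget, Q = (1/n)*A*R^(2/3)*S^(1/2); Q_field = Q*(1-loss); Area = Q_field*t/(d/1000).
Step 1 — canal discharge (Manning's equation):
  Q = (1/0.0298) * 1.625 * 0.2324^(2/3) * 0.0018^(1/2) = 0.874509 m^3/s
Step 2 — delivered flow: Q_field = 0.874509*(1 - 16/100) = 0.734587 m^3/s
Step 3 — volume delivered: V = 0.734587 * 7*3600 = 18511.6 m^3
Step 4 — area served: A = V / (depth/1000) = 18511.6 / 0.119 = 155600 m^2
Therefore the field area that can be irrigated = 155600 m^2.


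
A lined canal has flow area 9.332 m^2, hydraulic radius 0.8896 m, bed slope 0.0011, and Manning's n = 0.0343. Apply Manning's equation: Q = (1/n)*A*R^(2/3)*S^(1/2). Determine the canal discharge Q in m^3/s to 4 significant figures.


Q = (1/0.0343) * 9.332 * 0.8896^(2/3) * 0.0011^(1/2) = 8.347 m^3/s
Therefore the canal discharge Q = 8.347 m^3/s.


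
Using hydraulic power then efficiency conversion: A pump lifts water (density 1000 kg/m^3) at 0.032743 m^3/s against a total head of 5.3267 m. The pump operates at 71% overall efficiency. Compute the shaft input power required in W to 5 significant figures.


Approach: apply hydraulic power then efficiency conversion, P = rho*g*Q*H; P_in = P/eta.
Step 1 — hydraulic power (P = rho*g*Q*H):
  P = 1000 * 9.81 * 0.032743 * 5.3267 = 1710.983 W
Step 2 — input power: P_in = P/eta = 1710.983 / 0.71 = 2409.8 W
Therefore the shaft input power required = 2409.8 W.


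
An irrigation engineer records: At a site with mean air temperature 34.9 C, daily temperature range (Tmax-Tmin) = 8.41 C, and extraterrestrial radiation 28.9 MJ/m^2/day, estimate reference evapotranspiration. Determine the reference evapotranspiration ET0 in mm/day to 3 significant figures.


Approach: apply the Hargreaves-Samani method, ET0 = 0.0023*(Tmean+17.8)*sqrt(Tmax-Tmin)*0.408*Ra.
ET0 = 0.0023*(34.9+17.8)*sqrt(8.41)*0.408*28.9 = 4.14 mm/day
Therefore the reference evapotranspiration ET0 = 4.14 mm/day.


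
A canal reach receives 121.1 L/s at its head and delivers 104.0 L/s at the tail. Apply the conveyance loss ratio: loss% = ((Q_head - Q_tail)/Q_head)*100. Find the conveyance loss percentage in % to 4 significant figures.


loss = ((121.1 - 104.0)/121.1)*100 = 14.12 %
Therefore the conveyance loss percentage = 14.12 %.


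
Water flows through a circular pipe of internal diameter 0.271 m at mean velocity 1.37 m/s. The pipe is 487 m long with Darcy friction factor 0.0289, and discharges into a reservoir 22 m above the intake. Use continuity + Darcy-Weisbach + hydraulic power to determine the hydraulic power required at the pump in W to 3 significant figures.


Approach: apply continuity + Darcy-Weisbach + hydraulic power, Q = A*v; hf = f*(L/D)*(v^2/(2g)); H = static + hf; P = rho*g*Q*H.
Step 1 — flow rate (continuity, Q = A*v):
  A = pi*(0.271/2)^2 = 0.057680 m^2
  Q = 0.057680 * 1.37 = 0.079022 m^3/s
Step 2 — friction head loss (Darcy-Weisbach):
  hf = 0.0289 * (487/0.271) * (1.37^2 / (2*9.81))
  hf = 4.9682 m
Step 3 — total head: H = 22 + 4.9682 = 26.968 m
Step 4 — hydraulic power (P = rho*g*Q*H):
  P = 1000 * 9.81 * 0.079022 * 26.968 = 20900 W
Therefore the hydraulic power required at the pump = 20900 W.


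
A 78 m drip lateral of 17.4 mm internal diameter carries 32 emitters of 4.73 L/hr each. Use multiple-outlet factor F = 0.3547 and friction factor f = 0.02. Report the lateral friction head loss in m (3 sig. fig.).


Approach: apply Darcy-Weisbach with the multiple-outlet F-factor, Q = n*q/(3600*1000) m^3/s; v = Q/A; hf = F*f*(L/D)*(v^2/(2g)).
Q = 32*4.73/(3600*1000) = 4.2044e-05 m^3/s
A = pi*(17.4e-3/2)^2 = 2.3779e-04 m^2, so v = Q/A = 0.17682 m/s
hf = 0.3547*0.02*(78/0.0174)*(0.17682^2/(2*9.81)) = 0.0507 m
Therefore the lateral friction head loss = 0.0507 m.


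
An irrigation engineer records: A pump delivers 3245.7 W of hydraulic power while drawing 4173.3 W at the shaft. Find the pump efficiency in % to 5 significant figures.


Approach: apply the efficiency ratio, eta = (P_out/P_in)*100.
eta = (3245.7 / 4173.3) * 100 = 77.773 %
Therefore the pump efficiency = 77.773 %.


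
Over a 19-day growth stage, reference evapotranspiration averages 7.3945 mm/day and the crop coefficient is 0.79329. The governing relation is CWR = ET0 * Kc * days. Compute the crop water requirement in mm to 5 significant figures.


CWR = 7.3945 * 0.79329 * 19 = 111.45 mm
Therefore the crop water requirement = 111.45 mm.


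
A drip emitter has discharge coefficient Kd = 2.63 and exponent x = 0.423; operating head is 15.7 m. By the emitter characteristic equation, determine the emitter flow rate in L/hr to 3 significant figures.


Approach: apply the emitter characteristic equation, q = Kd * h^x.
q = 2.63 * 15.7^0.423 = 8.43 L/hr
Therefore the emitter flow rate = 8.43 L/hr.


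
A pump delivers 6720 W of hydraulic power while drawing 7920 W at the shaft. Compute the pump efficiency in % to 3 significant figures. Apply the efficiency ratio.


Approach: apply the efficiency ratio, eta = (P_out/P_in)*100.
eta = (6720 / 7920) * 100 = 84.8 %
Therefore the pump efficiency = 84.8 %.
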